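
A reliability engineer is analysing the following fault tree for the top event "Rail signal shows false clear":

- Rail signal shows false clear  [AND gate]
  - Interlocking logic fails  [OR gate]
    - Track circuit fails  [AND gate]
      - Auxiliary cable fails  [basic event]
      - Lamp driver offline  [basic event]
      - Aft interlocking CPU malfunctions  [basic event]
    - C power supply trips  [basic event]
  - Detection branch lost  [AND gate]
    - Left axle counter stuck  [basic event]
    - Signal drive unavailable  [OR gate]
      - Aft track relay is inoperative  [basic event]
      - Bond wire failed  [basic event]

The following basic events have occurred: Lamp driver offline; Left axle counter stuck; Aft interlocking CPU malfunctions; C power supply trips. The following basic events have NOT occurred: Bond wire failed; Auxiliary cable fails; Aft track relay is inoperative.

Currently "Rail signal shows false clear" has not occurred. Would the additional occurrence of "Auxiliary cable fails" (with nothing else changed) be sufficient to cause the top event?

No

Counterfactual: set "Auxiliary cable fails" to occurred.
Track circuit fails [AND]: Auxiliary cable fails=occurs, Lamp driver offline=occurs, Aft interlocking CPU malfunctions=occurs → all inputs occur → occurs.
Interlocking logic fails [OR]: Track circuit fails=occurs, C power supply trips=occurs → at least one input occurs → occurs.
Signal drive unavailable [OR]: Aft track relay is inoperative=not, Bond wire failed=not → no input occurs → does not occur.
Detection branch lost [AND]: Left axle counter stuck=occurs, Signal drive unavailable=not → not all inputs occur → does not occur.
Rail signal shows false clear [AND]: Interlocking logic fails=occurs, Detection branch lost=not → not all inputs occur → does not occur.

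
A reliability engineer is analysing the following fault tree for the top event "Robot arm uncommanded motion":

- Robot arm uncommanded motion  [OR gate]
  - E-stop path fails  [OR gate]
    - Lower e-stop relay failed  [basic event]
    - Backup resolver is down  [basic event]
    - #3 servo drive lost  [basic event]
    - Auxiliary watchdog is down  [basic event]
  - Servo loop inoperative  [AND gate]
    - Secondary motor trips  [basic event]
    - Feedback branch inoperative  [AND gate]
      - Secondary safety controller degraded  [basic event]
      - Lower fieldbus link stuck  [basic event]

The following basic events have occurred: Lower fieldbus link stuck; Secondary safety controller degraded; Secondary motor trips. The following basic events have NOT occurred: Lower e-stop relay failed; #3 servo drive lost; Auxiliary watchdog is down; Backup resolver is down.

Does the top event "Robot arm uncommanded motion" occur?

Yes

E-stop path fails [OR]: Lower e-stop relay failed=not, Backup resolver is down=not, #3 servo drive lost=not, Auxiliary watchdog is down=not → no input occurs → does not occur.
Feedback branch inoperative [AND]: Secondary safety controller degraded=occurs, Lower fieldbus link stuck=occurs → all inputs occur → occurs.
Servo loop inoperative [AND]: Secondary motor trips=occurs, Feedback branch inoperative=occurs → all inputs occur → occurs.
Robot arm uncommanded motion [OR]: E-stop path fails=not, Servo loop inoperative=occurs → at least one input occurs → occurs.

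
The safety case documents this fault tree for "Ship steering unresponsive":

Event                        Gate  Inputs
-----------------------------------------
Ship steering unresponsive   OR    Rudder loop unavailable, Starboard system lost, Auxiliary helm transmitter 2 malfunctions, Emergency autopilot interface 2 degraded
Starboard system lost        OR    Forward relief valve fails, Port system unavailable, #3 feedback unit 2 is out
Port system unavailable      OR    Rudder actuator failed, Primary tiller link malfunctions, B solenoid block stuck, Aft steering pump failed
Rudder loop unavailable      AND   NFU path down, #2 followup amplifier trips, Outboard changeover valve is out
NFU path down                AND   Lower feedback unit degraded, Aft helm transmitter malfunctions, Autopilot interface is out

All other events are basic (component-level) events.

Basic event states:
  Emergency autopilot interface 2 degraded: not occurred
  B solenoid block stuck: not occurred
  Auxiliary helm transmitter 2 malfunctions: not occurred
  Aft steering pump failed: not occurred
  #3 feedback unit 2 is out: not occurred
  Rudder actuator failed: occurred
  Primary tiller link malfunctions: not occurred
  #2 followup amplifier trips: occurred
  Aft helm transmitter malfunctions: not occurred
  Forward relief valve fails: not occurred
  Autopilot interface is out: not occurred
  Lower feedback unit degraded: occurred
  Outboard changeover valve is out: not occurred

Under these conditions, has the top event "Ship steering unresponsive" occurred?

Yes

NFU path down [AND]: Lower feedback unit degraded=occurs, Aft helm transmitter malfunctions=not, Autopilot interface is out=not → not all inputs occur → does not occur.
Rudder loop unavailable [AND]: NFU path down=not, #2 followup amplifier trips=occurs, Outboard changeover valve is out=not → not all inputs occur → does not occur.
Port system unavailable [OR]: Rudder actuator failed=occurs, Primary tiller link malfunctions=not, B solenoid block stuck=not, Aft steering pump failed=not → at least one input occurs → occurs.
Starboard system lost [OR]: Forward relief valve fails=not, Port system unavailable=occurs, #3 feedback unit 2 is out=not → at least one input occurs → occurs.
Ship steering unresponsive [OR]: Rudder loop unavailable=not, Starboard system lost=occurs, Auxiliary helm transmitter 2 malfunctions=not, Emergency autopilot interface 2 degraded=not → at least one input occurs → occurs.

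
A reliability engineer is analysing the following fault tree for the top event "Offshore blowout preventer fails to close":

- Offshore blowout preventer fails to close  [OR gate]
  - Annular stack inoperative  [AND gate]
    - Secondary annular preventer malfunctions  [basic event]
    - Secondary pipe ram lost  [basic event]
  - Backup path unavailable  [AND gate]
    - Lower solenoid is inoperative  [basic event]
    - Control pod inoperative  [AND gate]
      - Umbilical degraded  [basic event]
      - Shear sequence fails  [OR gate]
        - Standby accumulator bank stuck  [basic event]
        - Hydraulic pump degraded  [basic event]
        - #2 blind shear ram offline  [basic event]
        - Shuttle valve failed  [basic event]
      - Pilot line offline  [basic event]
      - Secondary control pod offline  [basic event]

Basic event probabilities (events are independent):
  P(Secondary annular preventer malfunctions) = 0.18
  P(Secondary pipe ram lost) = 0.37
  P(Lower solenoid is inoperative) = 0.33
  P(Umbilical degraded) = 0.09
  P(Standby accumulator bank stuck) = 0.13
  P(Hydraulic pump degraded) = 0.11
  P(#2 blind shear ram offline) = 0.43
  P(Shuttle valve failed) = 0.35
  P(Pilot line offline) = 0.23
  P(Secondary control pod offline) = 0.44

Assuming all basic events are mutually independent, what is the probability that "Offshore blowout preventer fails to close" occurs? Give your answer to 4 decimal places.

0.0686

P(Annular stack inoperative) [AND] = 0.18 × 0.37 = 0.066600
P(Shear sequence fails) [OR] = 1 − (1−0.13) × (1−0.11) × (1−0.43) × (1−0.35) = 0.713122
P(Control pod inoperative) [AND] = 0.09 × 0.713122 × 0.23 × 0.44 = 0.006495
P(Backup path unavailable) [AND] = 0.33 × 0.006495 = 0.002143
P(Offshore blowout preventer fails to close) [OR] = 1 − (1−0.066600) × (1−0.002143) = 0.068600
Rounded to 4 decimal places: P(Offshore blowout preventer fails to close) ≈ 0.0686.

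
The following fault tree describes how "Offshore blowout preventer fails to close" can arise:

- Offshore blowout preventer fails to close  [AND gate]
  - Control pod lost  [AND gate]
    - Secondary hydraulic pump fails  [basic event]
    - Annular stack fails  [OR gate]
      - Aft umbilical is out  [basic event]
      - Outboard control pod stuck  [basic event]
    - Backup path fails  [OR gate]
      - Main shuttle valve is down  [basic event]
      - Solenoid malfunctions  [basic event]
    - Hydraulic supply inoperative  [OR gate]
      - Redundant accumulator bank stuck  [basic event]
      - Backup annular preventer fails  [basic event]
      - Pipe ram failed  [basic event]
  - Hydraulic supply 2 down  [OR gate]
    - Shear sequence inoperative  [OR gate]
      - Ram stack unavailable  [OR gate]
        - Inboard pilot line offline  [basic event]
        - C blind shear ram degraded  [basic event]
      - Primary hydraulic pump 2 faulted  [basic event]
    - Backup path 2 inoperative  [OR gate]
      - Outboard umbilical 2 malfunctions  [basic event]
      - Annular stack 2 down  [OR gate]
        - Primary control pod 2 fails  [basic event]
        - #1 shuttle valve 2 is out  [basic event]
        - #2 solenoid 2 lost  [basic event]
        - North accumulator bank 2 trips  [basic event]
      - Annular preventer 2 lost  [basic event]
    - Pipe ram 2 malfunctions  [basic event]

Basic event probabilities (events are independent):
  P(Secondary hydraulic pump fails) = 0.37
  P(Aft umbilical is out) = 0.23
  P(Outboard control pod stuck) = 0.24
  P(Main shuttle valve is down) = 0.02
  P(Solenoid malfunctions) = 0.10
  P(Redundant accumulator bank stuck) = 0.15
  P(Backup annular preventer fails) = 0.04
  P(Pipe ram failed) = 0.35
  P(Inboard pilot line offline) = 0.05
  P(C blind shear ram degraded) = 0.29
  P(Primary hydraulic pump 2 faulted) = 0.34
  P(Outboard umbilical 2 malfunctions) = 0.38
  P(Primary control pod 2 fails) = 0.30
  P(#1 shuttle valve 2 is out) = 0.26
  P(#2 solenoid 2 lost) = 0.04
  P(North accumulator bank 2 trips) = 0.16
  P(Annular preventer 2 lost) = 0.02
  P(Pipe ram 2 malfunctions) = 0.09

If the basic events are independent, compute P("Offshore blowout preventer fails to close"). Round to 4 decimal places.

0.0076

P(Annular stack fails) [OR] = 1 − (1−0.23) × (1−0.24) = 0.414800
P(Backup path fails) [OR] = 1 − (1−0.02) × (1−0.10) = 0.118000
P(Hydraulic supply inoperative) [OR] = 1 − (1−0.15) × (1−0.04) × (1−0.35) = 0.469600
P(Control pod lost) [AND] = 0.37 × 0.414800 × 0.118000 × 0.469600 = 0.008505
P(Ram stack unavailable) [OR] = 1 − (1−0.05) × (1−0.29) = 0.325500
P(Shear sequence inoperative) [OR] = 1 − (1−0.325500) × (1−0.34) = 0.554830
P(Annular stack 2 down) [OR] = 1 − (1−0.30) × (1−0.26) × (1−0.04) × (1−0.16) = 0.582285
P(Backup path 2 inoperative) [OR] = 1 − (1−0.38) × (1−0.582285) × (1−0.02) = 0.746196
P(Hydraulic supply 2 down) [OR] = 1 − (1−0.554830) × (1−0.746196) × (1−0.09) = 0.897183
P(Offshore blowout preventer fails to close) [AND] = 0.008505 × 0.897183 = 0.007631
Rounded to 4 decimal places: P(Offshore blowout preventer fails to close) ≈ 0.0076.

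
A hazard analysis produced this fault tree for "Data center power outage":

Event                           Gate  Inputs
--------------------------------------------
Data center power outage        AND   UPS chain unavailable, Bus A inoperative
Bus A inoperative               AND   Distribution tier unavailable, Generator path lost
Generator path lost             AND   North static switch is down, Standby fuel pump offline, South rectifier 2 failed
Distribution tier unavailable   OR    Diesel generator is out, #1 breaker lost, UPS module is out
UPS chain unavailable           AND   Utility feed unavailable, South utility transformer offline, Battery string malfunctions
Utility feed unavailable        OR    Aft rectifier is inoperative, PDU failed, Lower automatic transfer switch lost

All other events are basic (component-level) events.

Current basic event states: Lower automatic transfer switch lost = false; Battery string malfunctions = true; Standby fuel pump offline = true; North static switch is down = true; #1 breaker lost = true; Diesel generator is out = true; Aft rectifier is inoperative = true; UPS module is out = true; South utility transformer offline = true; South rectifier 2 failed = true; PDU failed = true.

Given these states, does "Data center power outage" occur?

Yes

Utility feed unavailable [OR]: Aft rectifier is inoperative=occurs, PDU failed=occurs, Lower automatic transfer switch lost=not → at least one input occurs → occurs.
UPS chain unavailable [AND]: Utility feed unavailable=occurs, South utility transformer offline=occurs, Battery string malfunctions=occurs → all inputs occur → occurs.
Distribution tier unavailable [OR]: Diesel generator is out=occurs, #1 breaker lost=occurs, UPS module is out=occurs → at least one input occurs → occurs.
Generator path lost [AND]: North static switch is down=occurs, Standby fuel pump offline=occurs, South rectifier 2 failed=occurs → all inputs occur → occurs.
Bus A inoperative [AND]: Distribution tier unavailable=occurs, Generator path lost=occurs → all inputs occur → occurs.
Data center power outage [AND]: UPS chain unavailable=occurs, Bus A inoperative=occurs → all inputs occur → occurs.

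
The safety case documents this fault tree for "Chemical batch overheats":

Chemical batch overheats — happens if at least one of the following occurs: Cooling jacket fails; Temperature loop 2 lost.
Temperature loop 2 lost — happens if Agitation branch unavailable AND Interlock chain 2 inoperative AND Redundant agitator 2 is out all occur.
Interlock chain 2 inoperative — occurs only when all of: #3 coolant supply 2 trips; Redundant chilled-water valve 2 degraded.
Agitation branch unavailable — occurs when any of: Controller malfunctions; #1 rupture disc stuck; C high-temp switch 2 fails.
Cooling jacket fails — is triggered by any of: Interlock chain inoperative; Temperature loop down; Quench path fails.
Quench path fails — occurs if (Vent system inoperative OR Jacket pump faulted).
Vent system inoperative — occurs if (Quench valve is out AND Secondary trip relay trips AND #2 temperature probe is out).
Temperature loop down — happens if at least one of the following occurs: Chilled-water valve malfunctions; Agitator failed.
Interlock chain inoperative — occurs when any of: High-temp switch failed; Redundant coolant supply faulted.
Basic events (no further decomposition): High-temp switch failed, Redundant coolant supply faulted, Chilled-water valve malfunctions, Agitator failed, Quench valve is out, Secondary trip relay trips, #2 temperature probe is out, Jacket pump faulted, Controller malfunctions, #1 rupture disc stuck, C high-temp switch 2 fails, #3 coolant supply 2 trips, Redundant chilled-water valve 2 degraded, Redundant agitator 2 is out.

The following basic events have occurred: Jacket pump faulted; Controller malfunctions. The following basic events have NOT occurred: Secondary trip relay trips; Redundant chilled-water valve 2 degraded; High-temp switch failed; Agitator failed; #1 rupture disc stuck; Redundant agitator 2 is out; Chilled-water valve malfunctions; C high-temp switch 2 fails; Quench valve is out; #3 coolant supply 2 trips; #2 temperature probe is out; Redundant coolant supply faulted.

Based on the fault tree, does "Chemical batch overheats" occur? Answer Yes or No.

Interlock chain inoperative [OR]: High-temp switch failed=not, Redundant coolant supply faulted=not → no input occurs → does not occur.
Temperature loop down [OR]: Chilled-water valve malfunctions=not, Agitator failed=not → no input occurs → does not occur.
Vent system inoperative [AND]: Quench valve is out=not, Secondary trip relay trips=not, #2 temperature probe is out=not → not all inputs occur → does not occur.
Quench path fails [OR]: Vent system inoperative=not, Jacket pump faulted=occurs → at least one input occurs → occurs.
Cooling jacket fails [OR]: Interlock chain inoperative=not, Temperature loop down=not, Quench path fails=occurs → at least one input occurs → occurs.
Agitation branch unavailable [OR]: Controller malfunctions=occurs, #1 rupture disc stuck=not, C high-temp switch 2 fails=not → at least one input occurs → occurs.
Interlock chain 2 inoperative [AND]: #3 coolant supply 2 trips=not, Redundant chilled-water valve 2 degraded=not → not all inputs occur → does not occur.
Temperature loop 2 lost [AND]: Agitation branch unavailable=occurs, Interlock chain 2 inoperative=not, Redundant agitator 2 is out=not → not all inputs occur → does not occur.
Chemical batch overheats [OR]: Cooling jacket fails=occurs, Temperature loop 2 lost=not → at least one input occurs → occurs.

Yes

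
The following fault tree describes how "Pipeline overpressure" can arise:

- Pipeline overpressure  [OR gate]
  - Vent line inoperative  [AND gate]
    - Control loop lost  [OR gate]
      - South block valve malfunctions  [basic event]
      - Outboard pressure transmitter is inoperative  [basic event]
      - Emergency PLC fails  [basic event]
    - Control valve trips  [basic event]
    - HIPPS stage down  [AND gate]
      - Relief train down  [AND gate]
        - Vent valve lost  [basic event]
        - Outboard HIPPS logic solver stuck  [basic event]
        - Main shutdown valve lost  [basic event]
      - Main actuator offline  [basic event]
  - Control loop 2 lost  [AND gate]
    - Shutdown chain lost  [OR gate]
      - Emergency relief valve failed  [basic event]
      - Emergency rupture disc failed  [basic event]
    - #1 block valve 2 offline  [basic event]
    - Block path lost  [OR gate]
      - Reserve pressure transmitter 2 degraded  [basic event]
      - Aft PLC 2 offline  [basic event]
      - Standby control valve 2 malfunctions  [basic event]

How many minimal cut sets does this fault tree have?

Control loop lost [OR]: union of children's cut sets → 3 cut set(s).
Relief train down [AND]: one cut set from each child combined → 1 × 1 × 1 = 1 cut set(s).
HIPPS stage down [AND]: one cut set from each child combined → 1 × 1 = 1 cut set(s).
Vent line inoperative [AND]: one cut set from each child combined → 3 × 1 × 1 = 3 cut set(s).
Shutdown chain lost [OR]: union of children's cut sets → 2 cut set(s).
Block path lost [OR]: union of children's cut sets → 3 cut set(s).
Control loop 2 lost [AND]: one cut set from each child combined → 2 × 1 × 3 = 6 cut set(s).
Pipeline overpressure [OR]: union of children's cut sets → 9 cut set(s).
Minimal cut sets: {Control valve trips, Main actuator offline, Main shutdown valve lost, Outboard HIPPS logic solver stuck, South block valve malfunctions, Vent valve lost}; {Control valve trips, Main actuator offline, Main shutdown valve lost, Outboard HIPPS logic solver stuck, Outboard pressure transmitter is inoperative, Vent valve lost}; {Control valve trips, Emergency PLC fails, Main actuator offline, Main shutdown valve lost, Outboard HIPPS logic solver stuck, Vent valve lost}; {#1 block valve 2 offline, Emergency relief valve failed, Reserve pressure transmitter 2 degraded}; {#1 block valve 2 offline, Aft PLC 2 offline, Emergency relief valve failed}; {#1 block valve 2 offline, Emergency relief valve failed, Standby control valve 2 malfunctions}; {#1 block valve 2 offline, Emergency rupture disc failed, Reserve pressure transmitter 2 degraded}; {#1 block valve 2 offline, Aft PLC 2 offline, Emergency rupture disc failed}; {#1 block valve 2 offline, Emergency rupture disc failed, Standby control valve 2 malfunctions}.

9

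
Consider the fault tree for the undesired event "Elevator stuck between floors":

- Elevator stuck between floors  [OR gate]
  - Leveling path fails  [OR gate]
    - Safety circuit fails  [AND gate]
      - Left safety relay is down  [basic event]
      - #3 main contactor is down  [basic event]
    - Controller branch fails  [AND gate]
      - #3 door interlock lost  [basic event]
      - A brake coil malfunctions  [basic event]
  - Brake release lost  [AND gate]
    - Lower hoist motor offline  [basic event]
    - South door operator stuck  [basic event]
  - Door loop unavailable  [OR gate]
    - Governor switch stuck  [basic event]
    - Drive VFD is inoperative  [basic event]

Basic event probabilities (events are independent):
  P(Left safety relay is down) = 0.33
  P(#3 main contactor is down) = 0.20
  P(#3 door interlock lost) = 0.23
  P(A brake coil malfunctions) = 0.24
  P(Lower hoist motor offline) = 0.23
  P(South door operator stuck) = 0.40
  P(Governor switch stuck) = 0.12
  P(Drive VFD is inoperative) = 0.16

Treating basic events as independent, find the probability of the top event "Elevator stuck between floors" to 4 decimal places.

P(Safety circuit fails) [AND] = 0.33 × 0.20 = 0.066000
P(Controller branch fails) [AND] = 0.23 × 0.24 = 0.055200
P(Leveling path fails) [OR] = 1 − (1−0.066000) × (1−0.055200) = 0.117557
P(Brake release lost) [AND] = 0.23 × 0.40 = 0.092000
P(Door loop unavailable) [OR] = 1 − (1−0.12) × (1−0.16) = 0.260800
P(Elevator stuck between floors) [OR] = 1 − (1−0.117557) × (1−0.092000) × (1−0.260800) = 0.407710
Rounded to 4 decimal places: P(Elevator stuck between floors) ≈ 0.4077.

0.4077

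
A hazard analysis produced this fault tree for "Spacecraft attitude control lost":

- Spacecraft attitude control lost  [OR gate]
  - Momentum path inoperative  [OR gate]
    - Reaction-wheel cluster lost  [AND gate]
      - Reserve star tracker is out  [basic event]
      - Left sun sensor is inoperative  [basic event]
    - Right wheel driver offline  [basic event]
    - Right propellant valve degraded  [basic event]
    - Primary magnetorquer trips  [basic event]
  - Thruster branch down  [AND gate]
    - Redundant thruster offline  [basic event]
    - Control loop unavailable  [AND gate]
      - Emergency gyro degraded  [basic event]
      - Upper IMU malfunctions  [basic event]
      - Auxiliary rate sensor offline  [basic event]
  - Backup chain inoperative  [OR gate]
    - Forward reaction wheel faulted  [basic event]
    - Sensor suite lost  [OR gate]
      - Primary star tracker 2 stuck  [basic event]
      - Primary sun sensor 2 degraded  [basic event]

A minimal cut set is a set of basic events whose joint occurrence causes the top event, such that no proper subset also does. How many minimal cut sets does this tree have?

Reaction-wheel cluster lost [AND]: one cut set from each child combined → 1 × 1 = 1 cut set(s).
Momentum path inoperative [OR]: union of children's cut sets → 4 cut set(s).
Control loop unavailable [AND]: one cut set from each child combined → 1 × 1 × 1 = 1 cut set(s).
Thruster branch down [AND]: one cut set from each child combined → 1 × 1 = 1 cut set(s).
Sensor suite lost [OR]: union of children's cut sets → 2 cut set(s).
Backup chain inoperative [OR]: union of children's cut sets → 3 cut set(s).
Spacecraft attitude control lost [OR]: union of children's cut sets → 8 cut set(s).
Minimal cut sets: {Left sun sensor is inoperative, Reserve star tracker is out}; {Right wheel driver offline}; {Right propellant valve degraded}; {Primary magnetorquer trips}; {Auxiliary rate sensor offline, Emergency gyro degraded, Redundant thruster offline, Upper IMU malfunctions}; {Forward reaction wheel faulted}; {Primary star tracker 2 stuck}; {Primary sun sensor 2 degraded}.

8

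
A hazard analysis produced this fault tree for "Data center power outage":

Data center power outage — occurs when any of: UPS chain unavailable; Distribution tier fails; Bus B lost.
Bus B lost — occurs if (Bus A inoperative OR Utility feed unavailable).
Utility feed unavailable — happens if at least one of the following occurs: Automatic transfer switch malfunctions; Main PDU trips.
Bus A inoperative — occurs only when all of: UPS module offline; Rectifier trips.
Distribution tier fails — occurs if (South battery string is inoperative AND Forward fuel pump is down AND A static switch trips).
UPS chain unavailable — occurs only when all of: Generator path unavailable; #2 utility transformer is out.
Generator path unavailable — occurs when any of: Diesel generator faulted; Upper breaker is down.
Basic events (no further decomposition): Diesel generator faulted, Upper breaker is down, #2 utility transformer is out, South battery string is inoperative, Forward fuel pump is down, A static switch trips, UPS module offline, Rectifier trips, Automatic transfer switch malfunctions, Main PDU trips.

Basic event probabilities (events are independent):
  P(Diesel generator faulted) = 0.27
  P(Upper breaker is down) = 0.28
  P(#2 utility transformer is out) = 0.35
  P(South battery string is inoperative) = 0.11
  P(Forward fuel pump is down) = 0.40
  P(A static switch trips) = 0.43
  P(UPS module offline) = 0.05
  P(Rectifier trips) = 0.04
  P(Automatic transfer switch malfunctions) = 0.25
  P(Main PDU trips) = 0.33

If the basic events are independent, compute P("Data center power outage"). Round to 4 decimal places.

P(Generator path unavailable) [OR] = 1 − (1−0.27) × (1−0.28) = 0.474400
P(UPS chain unavailable) [AND] = 0.474400 × 0.35 = 0.166040
P(Distribution tier fails) [AND] = 0.11 × 0.40 × 0.43 = 0.018920
P(Bus A inoperative) [AND] = 0.05 × 0.04 = 0.002000
P(Utility feed unavailable) [OR] = 1 − (1−0.25) × (1−0.33) = 0.497500
P(Bus B lost) [OR] = 1 − (1−0.002000) × (1−0.497500) = 0.498505
P(Data center power outage) [OR] = 1 − (1−0.166040) × (1−0.018920) × (1−0.498505) = 0.589686
Rounded to 4 decimal places: P(Data center power outage) ≈ 0.5897.

0.5897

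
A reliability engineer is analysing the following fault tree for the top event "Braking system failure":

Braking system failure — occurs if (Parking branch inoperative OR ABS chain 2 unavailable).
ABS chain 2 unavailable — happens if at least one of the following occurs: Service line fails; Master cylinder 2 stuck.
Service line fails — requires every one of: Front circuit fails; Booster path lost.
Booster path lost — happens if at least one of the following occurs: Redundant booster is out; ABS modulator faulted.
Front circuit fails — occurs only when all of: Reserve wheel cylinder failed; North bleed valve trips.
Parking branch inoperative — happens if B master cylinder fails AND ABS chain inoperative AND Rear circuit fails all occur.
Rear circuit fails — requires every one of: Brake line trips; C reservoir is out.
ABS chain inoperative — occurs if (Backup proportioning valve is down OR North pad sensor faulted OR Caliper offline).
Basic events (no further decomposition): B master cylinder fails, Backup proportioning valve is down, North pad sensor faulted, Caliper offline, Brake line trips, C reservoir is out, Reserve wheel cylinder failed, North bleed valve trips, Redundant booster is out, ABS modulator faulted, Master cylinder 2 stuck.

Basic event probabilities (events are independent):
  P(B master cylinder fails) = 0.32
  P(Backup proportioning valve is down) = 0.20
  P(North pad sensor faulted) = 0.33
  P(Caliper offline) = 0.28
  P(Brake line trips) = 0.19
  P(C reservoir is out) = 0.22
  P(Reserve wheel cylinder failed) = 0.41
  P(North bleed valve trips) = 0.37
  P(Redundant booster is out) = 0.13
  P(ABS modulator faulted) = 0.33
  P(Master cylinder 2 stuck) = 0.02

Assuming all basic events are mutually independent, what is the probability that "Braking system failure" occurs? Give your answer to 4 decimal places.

0.0895

P(ABS chain inoperative) [OR] = 1 − (1−0.20) × (1−0.33) × (1−0.28) = 0.614080
P(Rear circuit fails) [AND] = 0.19 × 0.22 = 0.041800
P(Parking branch inoperative) [AND] = 0.32 × 0.614080 × 0.041800 = 0.008214
P(Front circuit fails) [AND] = 0.41 × 0.37 = 0.151700
P(Booster path lost) [OR] = 1 − (1−0.13) × (1−0.33) = 0.417100
P(Service line fails) [AND] = 0.151700 × 0.417100 = 0.063274
P(ABS chain 2 unavailable) [OR] = 1 − (1−0.063274) × (1−0.02) = 0.082009
P(Braking system failure) [OR] = 1 − (1−0.008214) × (1−0.082009) = 0.089549
Rounded to 4 decimal places: P(Braking system failure) ≈ 0.0895.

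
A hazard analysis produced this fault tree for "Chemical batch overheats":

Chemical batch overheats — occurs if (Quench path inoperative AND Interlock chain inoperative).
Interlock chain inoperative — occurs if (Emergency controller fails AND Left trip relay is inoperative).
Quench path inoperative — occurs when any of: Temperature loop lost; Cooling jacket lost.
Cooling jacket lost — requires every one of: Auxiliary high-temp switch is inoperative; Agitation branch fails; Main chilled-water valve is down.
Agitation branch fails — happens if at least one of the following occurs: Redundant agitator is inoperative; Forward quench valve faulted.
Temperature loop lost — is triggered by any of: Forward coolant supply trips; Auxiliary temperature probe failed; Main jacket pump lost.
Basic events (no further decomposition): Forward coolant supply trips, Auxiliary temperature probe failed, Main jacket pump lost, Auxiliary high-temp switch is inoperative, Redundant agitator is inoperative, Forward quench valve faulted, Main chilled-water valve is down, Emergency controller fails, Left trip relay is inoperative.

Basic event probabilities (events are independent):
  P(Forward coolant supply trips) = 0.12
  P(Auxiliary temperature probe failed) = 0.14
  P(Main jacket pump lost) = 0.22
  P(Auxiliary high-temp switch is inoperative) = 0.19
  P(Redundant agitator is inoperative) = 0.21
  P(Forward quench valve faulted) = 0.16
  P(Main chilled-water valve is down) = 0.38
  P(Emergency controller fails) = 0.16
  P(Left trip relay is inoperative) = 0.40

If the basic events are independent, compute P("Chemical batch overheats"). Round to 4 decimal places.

0.0271

P(Temperature loop lost) [OR] = 1 − (1−0.12) × (1−0.14) × (1−0.22) = 0.409696
P(Agitation branch fails) [OR] = 1 − (1−0.21) × (1−0.16) = 0.336400
P(Cooling jacket lost) [AND] = 0.19 × 0.336400 × 0.38 = 0.024288
P(Quench path inoperative) [OR] = 1 − (1−0.409696) × (1−0.024288) = 0.424033
P(Interlock chain inoperative) [AND] = 0.16 × 0.40 = 0.064000
P(Chemical batch overheats) [AND] = 0.424033 × 0.064000 = 0.027138
Rounded to 4 decimal places: P(Chemical batch overheats) ≈ 0.0271.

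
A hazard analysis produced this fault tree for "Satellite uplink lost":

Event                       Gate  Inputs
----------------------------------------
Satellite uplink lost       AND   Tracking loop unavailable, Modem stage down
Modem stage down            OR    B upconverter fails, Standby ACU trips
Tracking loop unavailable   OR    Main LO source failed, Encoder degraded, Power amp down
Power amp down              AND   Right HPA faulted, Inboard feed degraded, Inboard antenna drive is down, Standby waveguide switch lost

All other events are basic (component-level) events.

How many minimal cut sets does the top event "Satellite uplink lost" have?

Power amp down [AND]: one cut set from each child combined → 1 × 1 × 1 × 1 = 1 cut set(s).
Tracking loop unavailable [OR]: union of children's cut sets → 3 cut set(s).
Modem stage down [OR]: union of children's cut sets → 2 cut set(s).
Satellite uplink lost [AND]: one cut set from each child combined → 3 × 2 = 6 cut set(s).
Minimal cut sets: {B upconverter fails, Main LO source failed}; {Main LO source failed, Standby ACU trips}; {B upconverter fails, Encoder degraded}; {Encoder degraded, Standby ACU trips}; {B upconverter fails, Inboard antenna drive is down, Inboard feed degraded, Right HPA faulted, Standby waveguide switch lost}; {Inboard antenna drive is down, Inboard feed degraded, Right HPA faulted, Standby ACU trips, Standby waveguide switch lost}.

6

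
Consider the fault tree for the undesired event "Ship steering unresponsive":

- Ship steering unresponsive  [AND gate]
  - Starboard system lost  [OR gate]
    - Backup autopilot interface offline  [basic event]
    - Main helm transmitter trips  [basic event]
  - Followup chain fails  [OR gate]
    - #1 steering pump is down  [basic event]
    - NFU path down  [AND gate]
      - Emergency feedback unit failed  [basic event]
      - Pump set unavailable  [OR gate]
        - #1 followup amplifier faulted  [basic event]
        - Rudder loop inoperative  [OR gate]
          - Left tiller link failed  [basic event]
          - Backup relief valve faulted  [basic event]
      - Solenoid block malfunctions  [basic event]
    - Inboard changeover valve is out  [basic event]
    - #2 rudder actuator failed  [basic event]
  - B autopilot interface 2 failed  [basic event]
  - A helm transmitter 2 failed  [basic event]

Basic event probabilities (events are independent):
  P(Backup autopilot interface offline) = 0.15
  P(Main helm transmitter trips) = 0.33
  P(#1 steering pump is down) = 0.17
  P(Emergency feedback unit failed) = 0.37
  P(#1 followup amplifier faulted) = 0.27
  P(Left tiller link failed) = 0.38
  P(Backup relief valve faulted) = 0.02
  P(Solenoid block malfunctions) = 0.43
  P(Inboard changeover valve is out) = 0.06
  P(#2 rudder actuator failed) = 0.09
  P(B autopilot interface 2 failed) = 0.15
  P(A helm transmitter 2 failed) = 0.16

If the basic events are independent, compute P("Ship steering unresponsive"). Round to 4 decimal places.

P(Starboard system lost) [OR] = 1 − (1−0.15) × (1−0.33) = 0.430500
P(Rudder loop inoperative) [OR] = 1 − (1−0.38) × (1−0.02) = 0.392400
P(Pump set unavailable) [OR] = 1 − (1−0.27) × (1−0.392400) = 0.556452
P(NFU path down) [AND] = 0.37 × 0.556452 × 0.43 = 0.088532
P(Followup chain fails) [OR] = 1 − (1−0.17) × (1−0.088532) × (1−0.06) × (1−0.09) = 0.352874
P(Ship steering unresponsive) [AND] = 0.430500 × 0.352874 × 0.15 × 0.16 = 0.003646
Rounded to 4 decimal places: P(Ship steering unresponsive) ≈ 0.0036.

0.0036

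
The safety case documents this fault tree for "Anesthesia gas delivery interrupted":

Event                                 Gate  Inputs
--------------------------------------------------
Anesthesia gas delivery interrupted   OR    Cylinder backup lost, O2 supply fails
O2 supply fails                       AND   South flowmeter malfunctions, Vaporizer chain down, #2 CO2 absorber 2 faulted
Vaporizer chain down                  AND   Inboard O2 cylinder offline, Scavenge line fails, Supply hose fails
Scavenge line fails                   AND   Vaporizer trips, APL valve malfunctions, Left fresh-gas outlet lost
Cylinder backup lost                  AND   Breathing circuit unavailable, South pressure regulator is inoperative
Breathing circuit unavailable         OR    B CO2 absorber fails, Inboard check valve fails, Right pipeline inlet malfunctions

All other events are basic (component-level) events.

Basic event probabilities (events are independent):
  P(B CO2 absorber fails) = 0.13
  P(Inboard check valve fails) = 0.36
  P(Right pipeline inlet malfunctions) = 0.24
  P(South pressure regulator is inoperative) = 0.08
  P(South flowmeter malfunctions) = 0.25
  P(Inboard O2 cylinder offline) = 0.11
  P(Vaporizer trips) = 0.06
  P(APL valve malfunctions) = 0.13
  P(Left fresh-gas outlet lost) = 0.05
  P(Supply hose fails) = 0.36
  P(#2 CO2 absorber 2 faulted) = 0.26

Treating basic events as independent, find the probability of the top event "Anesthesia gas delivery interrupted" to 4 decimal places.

P(Breathing circuit unavailable) [OR] = 1 − (1−0.13) × (1−0.36) × (1−0.24) = 0.576832
P(Cylinder backup lost) [AND] = 0.576832 × 0.08 = 0.046147
P(Scavenge line fails) [AND] = 0.06 × 0.13 × 0.05 = 0.000390
P(Vaporizer chain down) [AND] = 0.11 × 0.000390 × 0.36 = 0.000015
P(O2 supply fails) [AND] = 0.25 × 0.000015 × 0.26 = 0.000001
P(Anesthesia gas delivery interrupted) [OR] = 1 − (1−0.046147) × (1−0.000001) = 0.046148
Rounded to 4 decimal places: P(Anesthesia gas delivery interrupted) ≈ 0.0461.

0.0461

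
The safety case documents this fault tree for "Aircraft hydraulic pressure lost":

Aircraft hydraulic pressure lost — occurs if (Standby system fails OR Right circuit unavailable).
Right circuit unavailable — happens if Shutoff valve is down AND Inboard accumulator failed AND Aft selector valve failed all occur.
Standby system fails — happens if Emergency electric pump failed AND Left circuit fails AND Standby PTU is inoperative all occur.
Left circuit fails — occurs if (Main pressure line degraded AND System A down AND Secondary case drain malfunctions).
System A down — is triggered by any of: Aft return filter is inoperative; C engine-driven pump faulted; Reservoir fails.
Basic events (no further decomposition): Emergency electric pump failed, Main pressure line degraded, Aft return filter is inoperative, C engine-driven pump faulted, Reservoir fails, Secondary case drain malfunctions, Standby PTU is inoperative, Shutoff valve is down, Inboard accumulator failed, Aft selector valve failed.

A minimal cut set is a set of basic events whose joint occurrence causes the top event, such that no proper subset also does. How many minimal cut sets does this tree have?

System A down [OR]: union of children's cut sets → 3 cut set(s).
Left circuit fails [AND]: one cut set from each child combined → 1 × 3 × 1 = 3 cut set(s).
Standby system fails [AND]: one cut set from each child combined → 1 × 3 × 1 = 3 cut set(s).
Right circuit unavailable [AND]: one cut set from each child combined → 1 × 1 × 1 = 1 cut set(s).
Aircraft hydraulic pressure lost [OR]: union of children's cut sets → 4 cut set(s).
Minimal cut sets: {Aft return filter is inoperative, Emergency electric pump failed, Main pressure line degraded, Secondary case drain malfunctions, Standby PTU is inoperative}; {C engine-driven pump faulted, Emergency electric pump failed, Main pressure line degraded, Secondary case drain malfunctions, Standby PTU is inoperative}; {Emergency electric pump failed, Main pressure line degraded, Reservoir fails, Secondary case drain malfunctions, Standby PTU is inoperative}; {Aft selector valve failed, Inboard accumulator failed, Shutoff valve is down}.

4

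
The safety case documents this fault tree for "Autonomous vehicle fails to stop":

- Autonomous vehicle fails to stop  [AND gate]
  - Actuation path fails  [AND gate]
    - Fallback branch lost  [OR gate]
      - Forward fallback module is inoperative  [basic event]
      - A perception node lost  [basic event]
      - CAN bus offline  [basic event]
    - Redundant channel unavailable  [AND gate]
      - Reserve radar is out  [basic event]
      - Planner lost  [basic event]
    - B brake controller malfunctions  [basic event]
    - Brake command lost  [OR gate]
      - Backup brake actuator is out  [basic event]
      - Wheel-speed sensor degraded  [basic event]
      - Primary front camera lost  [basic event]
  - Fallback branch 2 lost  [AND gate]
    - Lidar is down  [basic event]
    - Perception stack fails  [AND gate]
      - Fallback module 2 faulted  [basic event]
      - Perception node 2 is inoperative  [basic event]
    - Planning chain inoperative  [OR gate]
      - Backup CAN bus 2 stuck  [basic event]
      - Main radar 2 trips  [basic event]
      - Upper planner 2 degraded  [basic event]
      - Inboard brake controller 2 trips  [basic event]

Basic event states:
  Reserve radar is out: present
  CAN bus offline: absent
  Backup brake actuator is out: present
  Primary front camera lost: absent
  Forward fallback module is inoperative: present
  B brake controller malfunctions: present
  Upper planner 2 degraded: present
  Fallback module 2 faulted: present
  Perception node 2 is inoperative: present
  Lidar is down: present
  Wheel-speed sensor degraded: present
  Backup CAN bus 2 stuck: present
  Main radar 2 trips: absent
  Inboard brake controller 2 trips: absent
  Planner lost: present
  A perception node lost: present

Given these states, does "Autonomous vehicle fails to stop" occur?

Fallback branch lost [OR]: Forward fallback module is inoperative=occurs, A perception node lost=occurs, CAN bus offline=not → at least one input occurs → occurs.
Redundant channel unavailable [AND]: Reserve radar is out=occurs, Planner lost=occurs → all inputs occur → occurs.
Brake command lost [OR]: Backup brake actuator is out=occurs, Wheel-speed sensor degraded=occurs, Primary front camera lost=not → at least one input occurs → occurs.
Actuation path fails [AND]: Fallback branch lost=occurs, Redundant channel unavailable=occurs, B brake controller malfunctions=occurs, Brake command lost=occurs → all inputs occur → occurs.
Perception stack fails [AND]: Fallback module 2 faulted=occurs, Perception node 2 is inoperative=occurs → all inputs occur → occurs.
Planning chain inoperative [OR]: Backup CAN bus 2 stuck=occurs, Main radar 2 trips=not, Upper planner 2 degraded=occurs, Inboard brake controller 2 trips=not → at least one input occurs → occurs.
Fallback branch 2 lost [AND]: Lidar is down=occurs, Perception stack fails=occurs, Planning chain inoperative=occurs → all inputs occur → occurs.
Autonomous vehicle fails to stop [AND]: Actuation path fails=occurs, Fallback branch 2 lost=occurs → all inputs occur → occurs.

Yes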